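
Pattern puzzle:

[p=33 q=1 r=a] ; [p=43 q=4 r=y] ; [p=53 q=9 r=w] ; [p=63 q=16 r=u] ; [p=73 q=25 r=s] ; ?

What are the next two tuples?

P — +10 each step: 33, 43, 53, 63, 73 → 83 → 93.
Q goes 1, 4, 9, 16, 25 → 36 → 49 (perfect squares: 1², 2², 3², …).
For the r, letters move back 2 places in the alphabet, wrapping A→Z: a, y, w, u, s → q → o.
Putting the parts together: [p=83 q=36 r=q] and then [p=93 q=49 r=o].

[p=83 q=36 r=q], [p=93 q=49 r=o]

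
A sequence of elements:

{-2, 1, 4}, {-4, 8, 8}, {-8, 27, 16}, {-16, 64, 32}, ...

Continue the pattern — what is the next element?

For the first slot, ×2 each step: -2, -4, -8, -16 → -32.
Second slot goes 1, 8, 27, 64 → 125 (perfect cubes: 1³, 2³, 3³, …).
Third slot: ×2 each step; 4, 8, 16, 32 → 64.
Combining the parts gives {-32, 125, 64}.

{-32, 125, 64}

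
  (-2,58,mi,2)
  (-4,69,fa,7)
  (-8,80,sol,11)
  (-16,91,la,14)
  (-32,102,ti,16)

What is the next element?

First value: ×2 each step, so -2, -4, -8, -16, -32 → -64.
Second value — +11 each step: 58, 69, 80, 91, 102 → 113.
Note — runs through the solfège scale do→ti: mi, fa, sol, la, ti → do.
Fourth value: differences are 5, 4, 3, … (decreasing by 1 each time), so 2, 7, 11, 14, 16 → 17.
So the next element is (-64,113,do,17).

(-64,113,do,17)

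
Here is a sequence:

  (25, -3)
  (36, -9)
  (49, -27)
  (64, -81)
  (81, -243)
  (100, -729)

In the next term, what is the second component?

-2187

Second component: ×3 each step; -3, -9, -27, -81, -243, -729 → -2187.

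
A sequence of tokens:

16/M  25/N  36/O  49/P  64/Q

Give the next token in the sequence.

First component: 16, 25, 36, 49, 64 → 81 (perfect squares: 4², 5², 6², …).
Letter: M, N, O, P, Q → R (letters move forward 1 place in the alphabet).
So the next token is 81/R.

81/R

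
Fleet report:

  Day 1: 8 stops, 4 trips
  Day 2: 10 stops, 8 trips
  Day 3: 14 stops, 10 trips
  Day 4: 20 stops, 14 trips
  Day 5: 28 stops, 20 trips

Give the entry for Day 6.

Stops: differences are 2, 4, 6, … (increasing by 2 each time), so 8, 10, 14, 20, 28 → 38.
Trips: 4, 8, 10, 14, 20 → 28 (always the previous value of the stops).
So the next row is 38 stops, 28 trips.

38 stops, 28 trips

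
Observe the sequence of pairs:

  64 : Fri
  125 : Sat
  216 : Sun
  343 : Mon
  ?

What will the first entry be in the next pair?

First entry: perfect cubes: 4³, 5³, 6³, …; 64, 125, 216, 343 → 512.
Day goes Fri, Sat, Sun, Mon → Tue (runs through the weekdays Mon→Sun).

512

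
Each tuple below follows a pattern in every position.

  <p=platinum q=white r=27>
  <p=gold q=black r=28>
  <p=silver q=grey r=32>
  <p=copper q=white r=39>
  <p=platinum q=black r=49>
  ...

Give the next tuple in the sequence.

<p=gold q=grey r=62>

P goes platinum, gold, silver, copper, platinum → gold (repeats platinum → gold → silver → copper).
For the q, repeats white → black → grey: white, black, grey, white, black → grey.
R: 27, 28, 32, 39, 49 → 62 (differences are 1, 4, 7, … (increasing by 3 each time)).
Putting it together: <p=gold q=grey r=62>.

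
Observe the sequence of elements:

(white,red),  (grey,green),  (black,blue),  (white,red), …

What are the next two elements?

Shade: repeats white → grey → black, so white, grey, black, white → grey → black.
Colour: repeats red → green → blue; red, green, blue, red → green → blue.
So the next two elements are (grey,green) and (black,blue).

(grey,green), (black,blue)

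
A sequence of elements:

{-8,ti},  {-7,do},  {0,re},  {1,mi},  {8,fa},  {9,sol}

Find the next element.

{16,la}

First value: alternating steps +1, +7, +1, +7, …, so -8, -7, 0, 1, 8, 9 → 16.
Note — runs through the solfège scale do→ti: ti, do, re, mi, fa, sol → la.
So the next element is {16,la}.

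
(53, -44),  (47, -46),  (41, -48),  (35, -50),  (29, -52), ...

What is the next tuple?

(23, -54)

First part: −6 each step; 53, 47, 41, 35, 29 → 23.
Second part: −2 each step; -44, -46, -48, -50, -52 → -54.
Combining the parts gives (23, -54).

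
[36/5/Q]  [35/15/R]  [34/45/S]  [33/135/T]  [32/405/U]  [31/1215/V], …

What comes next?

[30/3645/W]

First coordinate: −1 each step; 36, 35, 34, 33, 32, 31 → 30.
Second coordinate: ×3 each step; 5, 15, 45, 135, 405, 1215 → 3645.
Letter — letters move forward 1 place in the alphabet: Q, R, S, T, U, V → W.
Combining the parts gives [30/3645/W].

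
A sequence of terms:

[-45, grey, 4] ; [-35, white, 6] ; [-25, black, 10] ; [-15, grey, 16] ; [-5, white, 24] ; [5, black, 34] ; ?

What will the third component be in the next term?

Third component: differences are 2, 4, 6, … (increasing by 2 each time), so 4, 6, 10, 16, 24, 34 → 46.

46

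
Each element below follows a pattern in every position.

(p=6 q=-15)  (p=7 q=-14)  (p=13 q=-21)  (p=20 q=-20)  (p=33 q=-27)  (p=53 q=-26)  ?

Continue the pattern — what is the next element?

(p=86 q=-33)

P: each term is the sum of the two before it, so 6, 7, 13, 20, 33, 53 → 86.
Q goes -15, -14, -21, -20, -27, -26 → -33 (alternating steps +1, −7, +1, −7, …).
So the next element is (p=86 q=-33).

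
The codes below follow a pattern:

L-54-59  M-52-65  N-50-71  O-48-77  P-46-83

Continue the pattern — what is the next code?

Letter: letters move forward 1 place in the alphabet, so L, M, N, O, P → Q.
Second component goes 54, 52, 50, 48, 46 → 44 (−2 each step).
For the third component, +6 each step: 59, 65, 71, 77, 83 → 89.
Combining the parts gives Q-44-89.

Q-44-89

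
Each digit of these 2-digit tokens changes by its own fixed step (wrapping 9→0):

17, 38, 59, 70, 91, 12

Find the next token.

33

For the first digit, +2 each step, mod 10: 1, 3, 5, 7, 9, 1 → 3.
For the second digit, +1 each step, mod 10: 7, 8, 9, 0, 1, 2 → 3.
Putting it together: 33.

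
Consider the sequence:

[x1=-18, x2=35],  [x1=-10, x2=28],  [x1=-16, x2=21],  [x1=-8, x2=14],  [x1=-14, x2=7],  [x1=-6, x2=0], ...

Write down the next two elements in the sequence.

[x1=-12, x2=-7], [x1=-4, x2=-14]

X1 goes -18, -10, -16, -8, -14, -6 → -12 → -4 (alternating steps +8, −6, +8, −6, …).
X2: −7 each step, so 35, 28, 21, 14, 7, 0 → -7 → -14.
Putting the parts together: [x1=-12, x2=-7] and then [x1=-4, x2=-14].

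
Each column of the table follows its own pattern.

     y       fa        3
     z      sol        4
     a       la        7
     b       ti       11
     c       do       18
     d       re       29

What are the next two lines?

Letter: letters move forward 1 place in the alphabet, wrapping Z→A; y, z, a, b, c, d → e → f.
Note: runs through the solfège scale do→ti, so fa, sol, la, ti, do, re → mi → fa.
Third component — each term is the sum of the two before it: 3, 4, 7, 11, 18, 29 → 47 → 76.
Putting the parts together: e  mi  47 and then f  fa  76.

e  mi  47; f  fa  76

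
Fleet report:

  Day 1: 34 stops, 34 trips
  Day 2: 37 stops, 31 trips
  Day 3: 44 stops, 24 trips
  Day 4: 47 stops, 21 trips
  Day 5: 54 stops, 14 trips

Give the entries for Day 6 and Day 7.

57 stops, 11 trips; 64 stops, 4 trips

Stops — alternating steps +3, +7, +3, +7, …: 34, 37, 44, 47, 54 → 57 → 64.
Trips: together with the stops always sums to 68, so 34, 31, 24, 21, 14 → 11 → 4.
So the next two rows are 57 stops, 11 trips and 64 stops, 4 trips.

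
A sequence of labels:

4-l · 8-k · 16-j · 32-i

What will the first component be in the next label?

64

For the first component, ×2 each step: 4, 8, 16, 32 → 64.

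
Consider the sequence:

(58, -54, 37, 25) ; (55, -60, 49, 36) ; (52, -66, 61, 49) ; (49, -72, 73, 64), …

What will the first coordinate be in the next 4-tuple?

46

First coordinate: 58, 55, 52, 49 → 46 (−3 each step).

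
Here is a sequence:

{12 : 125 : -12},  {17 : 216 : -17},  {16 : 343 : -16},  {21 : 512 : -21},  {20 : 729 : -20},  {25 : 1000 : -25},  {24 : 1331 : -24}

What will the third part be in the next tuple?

First part: 12, 17, 16, 21, 20, 25, 24 → 29 (alternating steps +5, −1, +5, −1, …).
Third part: always the negative of the first part; -12, -17, -16, -21, -20, -25, -24 → -29.

-29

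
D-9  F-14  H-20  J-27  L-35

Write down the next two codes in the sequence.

Letter — letters move forward 2 places in the alphabet: D, F, H, J, L → N → P.
Second component goes 9, 14, 20, 27, 35 → 44 → 54 (differences are 5, 6, 7, … (increasing by 1 each time)).
Putting the parts together: N-44 and then P-54.

N-44 then P-54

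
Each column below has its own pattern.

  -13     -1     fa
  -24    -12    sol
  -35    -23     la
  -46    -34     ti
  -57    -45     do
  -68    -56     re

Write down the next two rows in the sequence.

First component: −11 each step; -13, -24, -35, -46, -57, -68 → -79 → -90.
Second component: -1, -12, -23, -34, -45, -56 → -67 → -78 (always 12 more than the first component).
Note: fa, sol, la, ti, do, re → mi → fa (runs through the solfège scale do→ti).
So the next two rows are -79  -67  mi and -90  -78  fa.

-79  -67  mi; -90  -78  fa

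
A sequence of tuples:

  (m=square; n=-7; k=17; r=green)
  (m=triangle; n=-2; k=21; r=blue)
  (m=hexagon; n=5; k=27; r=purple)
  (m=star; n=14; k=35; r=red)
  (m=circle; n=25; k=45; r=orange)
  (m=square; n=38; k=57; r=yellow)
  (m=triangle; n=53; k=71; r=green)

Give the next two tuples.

M: repeats square → triangle → hexagon → star → circle; square, triangle, hexagon, star, circle, square, triangle → hexagon → star.
N: differences are 5, 7, 9, … (increasing by 2 each time); -7, -2, 5, 14, 25, 38, 53 → 70 → 89.
K — differences are 4, 6, 8, … (increasing by 2 each time): 17, 21, 27, 35, 45, 57, 71 → 87 → 105.
For the r, repeats green → blue → purple → red → orange → yellow: green, blue, purple, red, orange, yellow, green → blue → purple.
Putting the parts together: (m=hexagon; n=70; k=87; r=blue) and then (m=star; n=89; k=105; r=purple).

(m=hexagon; n=70; k=87; r=blue), (m=star; n=89; k=105; r=purple)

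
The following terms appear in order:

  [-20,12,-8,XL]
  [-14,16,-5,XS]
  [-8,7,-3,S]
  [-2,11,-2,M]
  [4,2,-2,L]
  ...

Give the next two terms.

First value: -20, -14, -8, -2, 4 → 10 → 16 (+6 each step).
Second value: 12, 16, 7, 11, 2 → 6 → -3 (alternating steps +4, −9, +4, −9, …).
For the third value, differences are 3, 2, 1, … (decreasing by 1 each time): -8, -5, -3, -2, -2 → -3 → -5.
Size: runs through clothing sizes XS→XL, so XL, XS, S, M, L → XL → XS.
So the next two terms are [10,6,-3,XL] and [16,-3,-5,XS].

[10,6,-3,XL], [16,-3,-5,XS]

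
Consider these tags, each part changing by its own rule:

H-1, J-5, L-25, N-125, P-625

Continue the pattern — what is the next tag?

R-3125

Letter: letters move forward 2 places in the alphabet, so H, J, L, N, P → R.
Second component — ×5 each step: 1, 5, 25, 125, 625 → 3125.
Combining the parts gives R-3125.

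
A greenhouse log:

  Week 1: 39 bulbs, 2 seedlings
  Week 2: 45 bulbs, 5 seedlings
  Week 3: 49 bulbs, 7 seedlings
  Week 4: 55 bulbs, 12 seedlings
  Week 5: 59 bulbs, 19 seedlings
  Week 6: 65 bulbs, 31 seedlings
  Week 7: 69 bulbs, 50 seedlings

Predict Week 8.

Bulbs: alternating steps +6, +4, +6, +4, …, so 39, 45, 49, 55, 59, 65, 69 → 75.
Seedlings: 2, 5, 7, 12, 19, 31, 50 → 81 (each term is the sum of the two before it).
Putting it together: 75 bulbs, 81 seedlings.

75 bulbs, 81 seedlings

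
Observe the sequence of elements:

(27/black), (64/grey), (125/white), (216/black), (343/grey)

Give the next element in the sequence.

(512/white)

First component: perfect cubes: 3³, 4³, 5³, …, so 27, 64, 125, 216, 343 → 512.
Shade — repeats black → grey → white: black, grey, white, black, grey → white.
So the next element is (512/white).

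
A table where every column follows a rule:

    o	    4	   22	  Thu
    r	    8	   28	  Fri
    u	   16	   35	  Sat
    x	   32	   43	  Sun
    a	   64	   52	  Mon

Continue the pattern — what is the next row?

d  128  62  Tue

For the letter, letters move forward 3 places in the alphabet, wrapping Z→A: o, r, u, x, a → d.
Second component: ×2 each step; 4, 8, 16, 32, 64 → 128.
Third component — differences are 6, 7, 8, … (increasing by 1 each time): 22, 28, 35, 43, 52 → 62.
Day — runs through the weekdays Mon→Sun: Thu, Fri, Sat, Sun, Mon → Tue.
So the next row is d  128  62  Tue.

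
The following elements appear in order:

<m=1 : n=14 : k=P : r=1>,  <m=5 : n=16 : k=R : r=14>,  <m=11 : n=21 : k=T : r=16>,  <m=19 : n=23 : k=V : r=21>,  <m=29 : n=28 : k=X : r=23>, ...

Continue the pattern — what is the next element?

M — differences are 4, 6, 8, … (increasing by 2 each time): 1, 5, 11, 19, 29 → 41.
N goes 14, 16, 21, 23, 28 → 30 (alternating steps +2, +5, +2, +5, …).
K goes P, R, T, V, X → Z (letters move forward 2 places in the alphabet).
R goes 1, 14, 16, 21, 23 → 28 (always the previous value of the n).
So the next element is <m=41 : n=30 : k=Z : r=28>.

<m=41 : n=30 : k=Z : r=28>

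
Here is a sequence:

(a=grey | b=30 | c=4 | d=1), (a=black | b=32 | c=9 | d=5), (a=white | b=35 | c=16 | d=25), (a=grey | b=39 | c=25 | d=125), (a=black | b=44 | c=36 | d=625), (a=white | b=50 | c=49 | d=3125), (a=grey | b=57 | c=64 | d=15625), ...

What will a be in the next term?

black

A: repeats grey → black → white, so grey, black, white, grey, black, white, grey → black.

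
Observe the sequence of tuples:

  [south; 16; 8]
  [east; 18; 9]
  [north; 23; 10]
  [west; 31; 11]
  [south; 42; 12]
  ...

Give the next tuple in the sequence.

Direction: repeats south → east → north → west, so south, east, north, west, south → east.
Second slot: 16, 18, 23, 31, 42 → 56 (differences are 2, 5, 8, … (increasing by 3 each time)).
Third slot goes 8, 9, 10, 11, 12 → 13 (+1 each step).
So the next tuple is [east; 56; 13].

[east; 56; 13]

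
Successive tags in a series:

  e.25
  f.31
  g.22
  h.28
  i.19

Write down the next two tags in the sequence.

j.25, k.16

Letter: letters move forward 1 place in the alphabet, so e, f, g, h, i → j → k.
Second component: alternating steps +6, −9, +6, −9, …, so 25, 31, 22, 28, 19 → 25 → 16.
So the next two tags are j.25 and k.16.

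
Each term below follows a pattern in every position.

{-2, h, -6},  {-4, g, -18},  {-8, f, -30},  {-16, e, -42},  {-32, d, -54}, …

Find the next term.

{-64, c, -66}

First entry: ×2 each step, so -2, -4, -8, -16, -32 → -64.
Letter goes h, g, f, e, d → c (letters move back 1 place in the alphabet).
Third entry: -6, -18, -30, -42, -54 → -66 (−12 each step).
Combining the parts gives {-64, c, -66}.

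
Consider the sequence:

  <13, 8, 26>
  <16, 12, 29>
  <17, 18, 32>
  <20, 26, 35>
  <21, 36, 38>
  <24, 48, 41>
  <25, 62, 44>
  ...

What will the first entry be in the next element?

First entry goes 13, 16, 17, 20, 21, 24, 25 → 28 (alternating steps +3, +1, +3, +1, …).

28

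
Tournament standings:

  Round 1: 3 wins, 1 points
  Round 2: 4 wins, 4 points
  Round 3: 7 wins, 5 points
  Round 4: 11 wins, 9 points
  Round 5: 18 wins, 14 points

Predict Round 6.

Wins goes 3, 4, 7, 11, 18 → 29 (each term is the sum of the two before it).
Points: 1, 4, 5, 9, 14 → 23 (each term is the sum of the two before it).
Combining the parts gives 29 wins, 23 points.

29 wins, 23 points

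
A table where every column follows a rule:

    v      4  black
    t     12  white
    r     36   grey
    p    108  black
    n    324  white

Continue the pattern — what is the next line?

l  972  grey

Letter: letters move back 2 places in the alphabet; v, t, r, p, n → l.
Second component: ×3 each step; 4, 12, 36, 108, 324 → 972.
Shade goes black, white, grey, black, white → grey (repeats black → white → grey).
Combining the parts gives l  972  grey.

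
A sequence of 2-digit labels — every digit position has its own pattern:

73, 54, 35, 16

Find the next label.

First digit — −2 each step, mod 10: 7, 5, 3, 1 → 9.
Second digit goes 3, 4, 5, 6 → 7 (+1 each step, mod 10).
Putting it together: 97.

97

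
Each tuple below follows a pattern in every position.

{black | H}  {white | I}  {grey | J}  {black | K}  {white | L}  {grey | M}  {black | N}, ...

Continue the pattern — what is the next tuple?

{white | O}

For the shade, repeats black → white → grey: black, white, grey, black, white, grey, black → white.
Letter goes H, I, J, K, L, M, N → O (letters move forward 1 place in the alphabet).
Combining the parts gives {white | O}.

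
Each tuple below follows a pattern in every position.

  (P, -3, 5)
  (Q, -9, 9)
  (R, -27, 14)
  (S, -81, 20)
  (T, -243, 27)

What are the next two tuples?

Letter: letters move forward 1 place in the alphabet; P, Q, R, S, T → U → V.
Second part: ×3 each step, so -3, -9, -27, -81, -243 → -729 → -2187.
Third part goes 5, 9, 14, 20, 27 → 35 → 44 (differences are 4, 5, 6, … (increasing by 1 each time)).
Putting the parts together: (U, -729, 35) and then (V, -2187, 44).

(U, -729, 35), (V, -2187, 44)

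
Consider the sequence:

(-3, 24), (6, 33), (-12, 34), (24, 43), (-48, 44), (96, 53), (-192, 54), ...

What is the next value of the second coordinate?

Second coordinate: 24, 33, 34, 43, 44, 53, 54 → 63 (alternating steps +9, +1, +9, +1, …).

63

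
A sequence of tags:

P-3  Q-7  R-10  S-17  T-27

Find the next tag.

For the letter, letters move forward 1 place in the alphabet: P, Q, R, S, T → U.
Second component: each term is the sum of the two before it, so 3, 7, 10, 17, 27 → 44.
So the next tag is U-44.

U-44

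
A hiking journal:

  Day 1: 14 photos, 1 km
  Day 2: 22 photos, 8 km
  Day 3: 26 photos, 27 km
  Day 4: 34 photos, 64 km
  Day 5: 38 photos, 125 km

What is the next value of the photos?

Photos: alternating steps +8, +4, +8, +4, …; 14, 22, 26, 34, 38 → 46.
Km — perfect cubes: 1³, 2³, 3³, …: 1, 8, 27, 64, 125 → 216.

46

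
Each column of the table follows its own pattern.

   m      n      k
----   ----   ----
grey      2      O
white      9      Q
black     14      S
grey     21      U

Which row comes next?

Column m — repeats grey → white → black: grey, white, black, grey → white.
Column n — alternating steps +7, +5, +7, +5, …: 2, 9, 14, 21 → 26.
Column k: letters move forward 2 places in the alphabet, so O, Q, S, U → W.
Combining the parts gives white  26  W.

white  26  W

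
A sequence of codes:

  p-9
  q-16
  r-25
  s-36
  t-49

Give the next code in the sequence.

u-64

Letter: p, q, r, s, t → u (letters move forward 1 place in the alphabet).
For the second component, perfect squares: 3², 4², 5², …: 9, 16, 25, 36, 49 → 64.
Combining the parts gives u-64.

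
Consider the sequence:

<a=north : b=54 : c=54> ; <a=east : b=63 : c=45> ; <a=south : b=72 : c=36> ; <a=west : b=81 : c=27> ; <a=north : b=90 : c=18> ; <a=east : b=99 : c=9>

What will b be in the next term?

B — +9 each step: 54, 63, 72, 81, 90, 99 → 108.

108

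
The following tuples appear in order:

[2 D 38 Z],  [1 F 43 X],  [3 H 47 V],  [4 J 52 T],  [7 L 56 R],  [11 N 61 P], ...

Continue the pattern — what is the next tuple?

[18 P 65 N]

First part goes 2, 1, 3, 4, 7, 11 → 18 (each term is the sum of the two before it).
First letter: D, F, H, J, L, N → P (letters move forward 2 places in the alphabet).
Third part — alternating steps +5, +4, +5, +4, …: 38, 43, 47, 52, 56, 61 → 65.
Second letter goes Z, X, V, T, R, P → N (letters move back 2 places in the alphabet).
So the next tuple is [18 P 65 N].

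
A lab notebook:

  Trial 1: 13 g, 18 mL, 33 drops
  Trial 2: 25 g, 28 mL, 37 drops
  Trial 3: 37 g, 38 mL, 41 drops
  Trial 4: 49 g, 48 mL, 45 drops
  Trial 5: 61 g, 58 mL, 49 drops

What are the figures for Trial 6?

G: +12 each step; 13, 25, 37, 49, 61 → 73.
ML: +10 each step; 18, 28, 38, 48, 58 → 68.
Drops: +4 each step, so 33, 37, 41, 45, 49 → 53.
Putting it together: 73 g, 68 mL, 53 drops.

73 g, 68 mL, 53 drops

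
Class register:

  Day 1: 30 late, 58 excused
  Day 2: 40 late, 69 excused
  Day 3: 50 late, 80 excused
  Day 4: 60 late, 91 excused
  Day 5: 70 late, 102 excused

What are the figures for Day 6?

Late — +10 each step: 30, 40, 50, 60, 70 → 80.
Excused goes 58, 69, 80, 91, 102 → 113 (+11 each step).
Putting it together: 80 late, 113 excused.

80 late, 113 excused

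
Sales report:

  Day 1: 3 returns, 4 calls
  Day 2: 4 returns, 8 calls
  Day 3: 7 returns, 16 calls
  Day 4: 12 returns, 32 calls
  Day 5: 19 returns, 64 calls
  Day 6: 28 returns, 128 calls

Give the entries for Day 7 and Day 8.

39 returns, 256 calls; 52 returns, 512 calls

Returns: differences are 1, 3, 5, … (increasing by 2 each time), so 3, 4, 7, 12, 19, 28 → 39 → 52.
For the calls, ×2 each step: 4, 8, 16, 32, 64, 128 → 256 → 512.
Putting the parts together: 39 returns, 256 calls and then 52 returns, 512 calls.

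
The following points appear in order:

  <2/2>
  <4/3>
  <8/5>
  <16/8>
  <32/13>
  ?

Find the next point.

<64/21>

First part goes 2, 4, 8, 16, 32 → 64 (×2 each step).
For the second part, each term is the sum of the two before it: 2, 3, 5, 8, 13 → 21.
Combining the parts gives <64/21>.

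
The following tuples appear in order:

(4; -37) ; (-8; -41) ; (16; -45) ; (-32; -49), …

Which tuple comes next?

(64; -53)

First part: ×(-2) each step; 4, -8, 16, -32 → 64.
Second part goes -37, -41, -45, -49 → -53 (−4 each step).
Combining the parts gives (64; -53).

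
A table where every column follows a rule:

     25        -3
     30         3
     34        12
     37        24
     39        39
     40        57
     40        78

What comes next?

First component — differences are 5, 4, 3, … (decreasing by 1 each time): 25, 30, 34, 37, 39, 40, 40 → 39.
For the second component, differences are 6, 9, 12, … (increasing by 3 each time): -3, 3, 12, 24, 39, 57, 78 → 102.
So the next row is 39  102.

39  102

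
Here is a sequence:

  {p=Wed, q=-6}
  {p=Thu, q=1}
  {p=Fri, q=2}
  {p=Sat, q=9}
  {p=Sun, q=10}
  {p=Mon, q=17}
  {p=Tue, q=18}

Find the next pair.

{p=Wed, q=25}

For the p, runs through the weekdays Mon→Sun: Wed, Thu, Fri, Sat, Sun, Mon, Tue → Wed.
Q goes -6, 1, 2, 9, 10, 17, 18 → 25 (alternating steps +7, +1, +7, +1, …).
Combining the parts gives {p=Wed, q=25}.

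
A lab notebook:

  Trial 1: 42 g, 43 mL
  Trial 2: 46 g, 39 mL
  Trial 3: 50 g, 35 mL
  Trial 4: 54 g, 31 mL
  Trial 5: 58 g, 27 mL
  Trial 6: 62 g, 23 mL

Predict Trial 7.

66 g, 19 mL

For the g, +4 each step: 42, 46, 50, 54, 58, 62 → 66.
ML — −4 each step: 43, 39, 35, 31, 27, 23 → 19.
So the next record is 66 g, 19 mL.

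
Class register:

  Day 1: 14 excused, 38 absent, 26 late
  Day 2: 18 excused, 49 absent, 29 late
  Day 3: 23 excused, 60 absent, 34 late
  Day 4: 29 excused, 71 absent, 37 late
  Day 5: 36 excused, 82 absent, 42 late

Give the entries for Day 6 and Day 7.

44 excused, 93 absent, 45 late; 53 excused, 104 absent, 50 late

Excused goes 14, 18, 23, 29, 36 → 44 → 53 (differences are 4, 5, 6, … (increasing by 1 each time)).
Absent: +11 each step, so 38, 49, 60, 71, 82 → 93 → 104.
Late: 26, 29, 34, 37, 42 → 45 → 50 (alternating steps +3, +5, +3, +5, …).
Putting the parts together: 44 excused, 93 absent, 45 late and then 53 excused, 104 absent, 50 late.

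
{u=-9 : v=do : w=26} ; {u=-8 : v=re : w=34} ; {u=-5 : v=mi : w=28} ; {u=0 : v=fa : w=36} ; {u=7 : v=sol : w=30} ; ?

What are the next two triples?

U: differences are 1, 3, 5, … (increasing by 2 each time); -9, -8, -5, 0, 7 → 16 → 27.
V goes do, re, mi, fa, sol → la → ti (runs through the solfège scale do→ti).
W: 26, 34, 28, 36, 30 → 38 → 32 (alternating steps +8, −6, +8, −6, …).
So the next two triples are {u=16 : v=la : w=38} and {u=27 : v=ti : w=32}.

{u=16 : v=la : w=38}, {u=27 : v=ti : w=32}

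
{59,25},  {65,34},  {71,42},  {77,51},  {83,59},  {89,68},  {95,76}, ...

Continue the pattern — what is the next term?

First coordinate: 59, 65, 71, 77, 83, 89, 95 → 101 (+6 each step).
Second coordinate goes 25, 34, 42, 51, 59, 68, 76 → 85 (alternating steps +9, +8, +9, +8, …).
Putting it together: {101,85}.

{101,85}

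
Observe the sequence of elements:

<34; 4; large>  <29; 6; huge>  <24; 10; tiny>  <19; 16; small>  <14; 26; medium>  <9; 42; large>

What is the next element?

For the first component, −5 each step: 34, 29, 24, 19, 14, 9 → 4.
Second component goes 4, 6, 10, 16, 26, 42 → 68 (each term is the sum of the two before it).
Size: repeats large → huge → tiny → small → medium; large, huge, tiny, small, medium, large → huge.
Putting it together: <4; 68; huge>.

<4; 68; huge>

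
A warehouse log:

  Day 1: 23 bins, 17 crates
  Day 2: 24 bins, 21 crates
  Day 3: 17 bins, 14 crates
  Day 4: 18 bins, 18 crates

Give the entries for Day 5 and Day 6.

Bins: alternating steps +1, −7, +1, −7, …, so 23, 24, 17, 18 → 11 → 12.
Crates: 17, 21, 14, 18 → 11 → 15 (alternating steps +4, −7, +4, −7, …).
Putting the parts together: 11 bins, 11 crates and then 12 bins, 15 crates.

11 bins, 11 crates; 12 bins, 15 crates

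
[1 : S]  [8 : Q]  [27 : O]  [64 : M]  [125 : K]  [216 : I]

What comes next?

[343 : G]

First slot: perfect cubes: 1³, 2³, 3³, …, so 1, 8, 27, 64, 125, 216 → 343.
Letter — letters move back 2 places in the alphabet: S, Q, O, M, K, I → G.
Combining the parts gives [343 : G].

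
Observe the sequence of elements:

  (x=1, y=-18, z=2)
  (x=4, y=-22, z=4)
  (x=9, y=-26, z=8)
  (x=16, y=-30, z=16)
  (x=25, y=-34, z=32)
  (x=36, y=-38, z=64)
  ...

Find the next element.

(x=49, y=-42, z=128)

X: 1, 4, 9, 16, 25, 36 → 49 (perfect squares: 1², 2², 3², …).
For the y, −4 each step: -18, -22, -26, -30, -34, -38 → -42.
For the z, ×2 each step: 2, 4, 8, 16, 32, 64 → 128.
Putting it together: (x=49, y=-42, z=128).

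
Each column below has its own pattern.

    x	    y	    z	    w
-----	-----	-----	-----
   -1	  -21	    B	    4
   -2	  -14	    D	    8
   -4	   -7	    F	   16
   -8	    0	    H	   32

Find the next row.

-16  7  J  64

Column x — ×2 each step: -1, -2, -4, -8 → -16.
Column y goes -21, -14, -7, 0 → 7 (+7 each step).
Column z: letters move forward 2 places in the alphabet; B, D, F, H → J.
Column w: ×2 each step; 4, 8, 16, 32 → 64.
Combining the parts gives -16  7  J  64.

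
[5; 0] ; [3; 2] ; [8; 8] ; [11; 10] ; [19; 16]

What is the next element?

[30; 18]

First entry: each term is the sum of the two before it; 5, 3, 8, 11, 19 → 30.
For the second entry, alternating steps +2, +6, +2, +6, …: 0, 2, 8, 10, 16 → 18.
Combining the parts gives [30; 18].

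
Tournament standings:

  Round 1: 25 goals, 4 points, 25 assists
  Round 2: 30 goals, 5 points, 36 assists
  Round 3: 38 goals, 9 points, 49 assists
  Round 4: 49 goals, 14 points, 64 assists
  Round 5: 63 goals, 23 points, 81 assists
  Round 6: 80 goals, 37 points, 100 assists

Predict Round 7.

Goals: differences are 5, 8, 11, … (increasing by 3 each time); 25, 30, 38, 49, 63, 80 → 100.
Points: 4, 5, 9, 14, 23, 37 → 60 (each term is the sum of the two before it).
For the assists, perfect squares: 5², 6², 7², …: 25, 36, 49, 64, 81, 100 → 121.
Combining the parts gives 100 goals, 60 points, 121 assists.

100 goals, 60 points, 121 assists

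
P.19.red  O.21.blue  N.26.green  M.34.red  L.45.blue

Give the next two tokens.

K.59.green then J.76.red

Letter: letters move back 1 place in the alphabet; P, O, N, M, L → K → J.
Second component goes 19, 21, 26, 34, 45 → 59 → 76 (differences are 2, 5, 8, … (increasing by 3 each time)).
Colour goes red, blue, green, red, blue → green → red (repeats red → blue → green).
So the next two tokens are K.59.green and J.76.red.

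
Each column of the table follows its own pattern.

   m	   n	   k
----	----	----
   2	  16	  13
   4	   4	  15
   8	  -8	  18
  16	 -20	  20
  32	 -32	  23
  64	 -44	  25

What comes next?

Column m: 2, 4, 8, 16, 32, 64 → 128 (×2 each step).
Column n: −12 each step, so 16, 4, -8, -20, -32, -44 → -56.
Column k — alternating steps +2, +3, +2, +3, …: 13, 15, 18, 20, 23, 25 → 28.
Putting it together: 128  -56  28.

128  -56  28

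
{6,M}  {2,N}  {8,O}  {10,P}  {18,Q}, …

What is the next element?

{28,R}

First part — each term is the sum of the two before it: 6, 2, 8, 10, 18 → 28.
Letter goes M, N, O, P, Q → R (letters move forward 1 place in the alphabet).
So the next element is {28,R}.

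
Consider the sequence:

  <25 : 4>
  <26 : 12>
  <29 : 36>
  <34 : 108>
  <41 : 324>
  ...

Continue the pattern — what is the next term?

<50 : 972>

First value: 25, 26, 29, 34, 41 → 50 (differences are 1, 3, 5, … (increasing by 2 each time)).
Second value: ×3 each step, so 4, 12, 36, 108, 324 → 972.
Combining the parts gives <50 : 972>.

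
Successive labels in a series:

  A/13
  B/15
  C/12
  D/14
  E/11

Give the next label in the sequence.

F/13

Letter: A, B, C, D, E → F (letters move forward 1 place in the alphabet).
Second component: alternating steps +2, −3, +2, −3, …; 13, 15, 12, 14, 11 → 13.
Putting it together: F/13.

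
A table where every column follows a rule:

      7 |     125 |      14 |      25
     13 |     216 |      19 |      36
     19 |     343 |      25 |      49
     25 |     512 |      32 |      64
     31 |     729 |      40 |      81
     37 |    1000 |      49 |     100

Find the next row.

First component: 7, 13, 19, 25, 31, 37 → 43 (+6 each step).
Second component: perfect cubes: 5³, 6³, 7³, …, so 125, 216, 343, 512, 729, 1000 → 1331.
Third component — differences are 5, 6, 7, … (increasing by 1 each time): 14, 19, 25, 32, 40, 49 → 59.
Fourth component: perfect squares: 5², 6², 7², …, so 25, 36, 49, 64, 81, 100 → 121.
So the next row is 43  1331  59  121.

43  1331  59  121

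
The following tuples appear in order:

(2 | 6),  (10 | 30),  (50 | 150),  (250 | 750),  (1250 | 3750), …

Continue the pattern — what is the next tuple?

(6250 | 18750)

First coordinate: ×5 each step, so 2, 10, 50, 250, 1250 → 6250.
For the second coordinate, always 3 × the first coordinate: 6, 30, 150, 750, 3750 → 18750.
Putting it together: (6250 | 18750).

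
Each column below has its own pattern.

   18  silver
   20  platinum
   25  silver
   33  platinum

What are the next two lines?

44  silver; 58  platinum

First component: differences are 2, 5, 8, … (increasing by 3 each time); 18, 20, 25, 33 → 44 → 58.
Metal goes silver, platinum, silver, platinum → silver → platinum (alternates silver ↔ platinum).
So the next two lines are 44  silver and 58  platinum.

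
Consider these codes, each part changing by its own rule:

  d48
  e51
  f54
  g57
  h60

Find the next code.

i63

Letter — letters move forward 1 place in the alphabet: d, e, f, g, h → i.
Second component — +3 each step: 48, 51, 54, 57, 60 → 63.
So the next code is i63.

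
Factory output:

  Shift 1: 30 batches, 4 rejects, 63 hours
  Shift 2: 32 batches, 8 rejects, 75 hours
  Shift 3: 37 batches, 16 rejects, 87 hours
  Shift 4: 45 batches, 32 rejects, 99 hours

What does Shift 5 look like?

56 batches, 64 rejects, 111 hours

Batches: 30, 32, 37, 45 → 56 (differences are 2, 5, 8, … (increasing by 3 each time)).
Rejects — ×2 each step: 4, 8, 16, 32 → 64.
Hours — +12 each step: 63, 75, 87, 99 → 111.
So the next line is 56 batches, 64 rejects, 111 hours.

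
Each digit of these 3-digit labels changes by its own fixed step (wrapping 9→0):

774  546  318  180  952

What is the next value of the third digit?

4

For the third digit, +2 each step, mod 10: 4, 6, 8, 0, 2 → 4.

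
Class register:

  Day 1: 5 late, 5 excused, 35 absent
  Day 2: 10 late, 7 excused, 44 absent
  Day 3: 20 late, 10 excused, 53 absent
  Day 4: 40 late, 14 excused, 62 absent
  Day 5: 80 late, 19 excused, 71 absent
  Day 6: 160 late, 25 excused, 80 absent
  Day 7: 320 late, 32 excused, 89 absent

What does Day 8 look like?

Late: ×2 each step, so 5, 10, 20, 40, 80, 160, 320 → 640.
Excused — differences are 2, 3, 4, … (increasing by 1 each time): 5, 7, 10, 14, 19, 25, 32 → 40.
For the absent, +9 each step: 35, 44, 53, 62, 71, 80, 89 → 98.
Combining the parts gives 640 late, 40 excused, 98 absent.

640 late, 40 excused, 98 absent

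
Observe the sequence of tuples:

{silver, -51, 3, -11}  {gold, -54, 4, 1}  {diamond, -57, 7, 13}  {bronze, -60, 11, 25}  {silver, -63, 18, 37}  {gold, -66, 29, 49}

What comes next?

Rank: repeats silver → gold → diamond → bronze; silver, gold, diamond, bronze, silver, gold → diamond.
Second value: -51, -54, -57, -60, -63, -66 → -69 (−3 each step).
Third value: each term is the sum of the two before it; 3, 4, 7, 11, 18, 29 → 47.
Fourth value goes -11, 1, 13, 25, 37, 49 → 61 (+12 each step).
So the next tuple is {diamond, -69, 47, 61}.

{diamond, -69, 47, 61}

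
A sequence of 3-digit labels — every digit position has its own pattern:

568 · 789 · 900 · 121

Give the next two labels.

First digit: 5, 7, 9, 1 → 3 → 5 (+2 each step, mod 10).
Second digit goes 6, 8, 0, 2 → 4 → 6 (+2 each step, mod 10).
For the third digit, +1 each step, mod 10: 8, 9, 0, 1 → 2 → 3.
Putting the parts together: 342 and then 563.

342 then 563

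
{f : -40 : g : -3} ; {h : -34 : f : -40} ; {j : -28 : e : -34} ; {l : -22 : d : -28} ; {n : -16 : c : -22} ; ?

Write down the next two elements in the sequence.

{p : -10 : b : -16}, {r : -4 : a : -10}

First letter goes f, h, j, l, n → p → r (letters move forward 2 places in the alphabet).
Second slot: +6 each step; -40, -34, -28, -22, -16 → -10 → -4.
For the second letter, letters move back 1 place in the alphabet: g, f, e, d, c → b → a.
Fourth slot goes -3, -40, -34, -28, -22 → -16 → -10 (always the previous value of the second slot).
Putting the parts together: {p : -10 : b : -16} and then {r : -4 : a : -10}.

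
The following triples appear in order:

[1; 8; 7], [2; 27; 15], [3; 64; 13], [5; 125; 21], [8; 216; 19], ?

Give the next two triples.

[13; 343; 27], [21; 512; 25]

First coordinate: 1, 2, 3, 5, 8 → 13 → 21 (each term is the sum of the two before it).
Second coordinate: 8, 27, 64, 125, 216 → 343 → 512 (perfect cubes: 2³, 3³, 4³, …).
Third coordinate goes 7, 15, 13, 21, 19 → 27 → 25 (alternating steps +8, −2, +8, −2, …).
So the next two triples are [13; 343; 27] and [21; 512; 25].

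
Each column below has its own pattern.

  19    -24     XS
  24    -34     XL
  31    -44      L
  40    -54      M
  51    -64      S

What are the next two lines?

64  -74  XS; 79  -84  XL

First component: differences are 5, 7, 9, … (increasing by 2 each time); 19, 24, 31, 40, 51 → 64 → 79.
Second component: −10 each step, so -24, -34, -44, -54, -64 → -74 → -84.
Size: XS, XL, L, M, S → XS → XL (runs backward through clothing sizes XS→XL).
Putting the parts together: 64  -74  XS and then 79  -84  XL.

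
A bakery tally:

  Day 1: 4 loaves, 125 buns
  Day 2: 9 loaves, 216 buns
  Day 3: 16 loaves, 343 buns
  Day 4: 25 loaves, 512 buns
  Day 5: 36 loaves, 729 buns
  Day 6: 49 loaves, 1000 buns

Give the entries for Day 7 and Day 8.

64 loaves, 1331 buns; 81 loaves, 1728 buns

Loaves goes 4, 9, 16, 25, 36, 49 → 64 → 81 (perfect squares: 2², 3², 4², …).
Buns: perfect cubes: 5³, 6³, 7³, …; 125, 216, 343, 512, 729, 1000 → 1331 → 1728.
Putting the parts together: 64 loaves, 1331 buns and then 81 loaves, 1728 buns.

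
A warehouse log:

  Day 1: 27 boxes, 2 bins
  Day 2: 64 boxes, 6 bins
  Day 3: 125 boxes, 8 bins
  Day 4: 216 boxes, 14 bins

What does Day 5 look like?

343 boxes, 22 bins

Boxes: 27, 64, 125, 216 → 343 (perfect cubes: 3³, 4³, 5³, …).
Bins: 2, 6, 8, 14 → 22 (each term is the sum of the two before it).
Combining the parts gives 343 boxes, 22 bins.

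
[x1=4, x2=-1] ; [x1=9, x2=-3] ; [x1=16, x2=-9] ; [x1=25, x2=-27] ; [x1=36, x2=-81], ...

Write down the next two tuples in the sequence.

[x1=49, x2=-243], [x1=64, x2=-729]

X1 — perfect squares: 2², 3², 4², …: 4, 9, 16, 25, 36 → 49 → 64.
For the x2, ×3 each step: -1, -3, -9, -27, -81 → -243 → -729.
Putting the parts together: [x1=49, x2=-243] and then [x1=64, x2=-729].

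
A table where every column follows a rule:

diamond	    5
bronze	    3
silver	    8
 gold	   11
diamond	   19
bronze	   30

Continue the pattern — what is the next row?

For the rank, repeats diamond → bronze → silver → gold: diamond, bronze, silver, gold, diamond, bronze → silver.
Second component — each term is the sum of the two before it: 5, 3, 8, 11, 19, 30 → 49.
So the next row is silver  49.

silver  49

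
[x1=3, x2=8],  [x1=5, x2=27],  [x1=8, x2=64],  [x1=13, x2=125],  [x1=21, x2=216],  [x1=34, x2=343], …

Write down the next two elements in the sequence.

[x1=55, x2=512], [x1=89, x2=729]

X1 goes 3, 5, 8, 13, 21, 34 → 55 → 89 (each term is the sum of the two before it).
For the x2, perfect cubes: 2³, 3³, 4³, …: 8, 27, 64, 125, 216, 343 → 512 → 729.
So the next two elements are [x1=55, x2=512] and [x1=89, x2=729].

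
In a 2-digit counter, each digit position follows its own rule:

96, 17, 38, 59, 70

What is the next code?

91

First digit — +2 each step, mod 10: 9, 1, 3, 5, 7 → 9.
Second digit: +1 each step, mod 10, so 6, 7, 8, 9, 0 → 1.
So the next code is 91.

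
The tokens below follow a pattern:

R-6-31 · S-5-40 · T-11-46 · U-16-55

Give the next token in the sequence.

V-27-61

Letter goes R, S, T, U → V (letters move forward 1 place in the alphabet).
Second component: each term is the sum of the two before it; 6, 5, 11, 16 → 27.
Third component: alternating steps +9, +6, +9, +6, …, so 31, 40, 46, 55 → 61.
So the next token is V-27-61.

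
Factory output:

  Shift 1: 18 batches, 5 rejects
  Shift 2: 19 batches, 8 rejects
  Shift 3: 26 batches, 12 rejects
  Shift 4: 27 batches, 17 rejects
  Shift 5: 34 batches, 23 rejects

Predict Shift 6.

35 batches, 30 rejects

Batches: 18, 19, 26, 27, 34 → 35 (alternating steps +1, +7, +1, +7, …).
For the rejects, differences are 3, 4, 5, … (increasing by 1 each time): 5, 8, 12, 17, 23 → 30.
Combining the parts gives 35 batches, 30 rejects.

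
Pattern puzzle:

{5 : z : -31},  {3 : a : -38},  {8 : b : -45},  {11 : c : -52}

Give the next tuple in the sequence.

{19 : d : -59}

First part: each term is the sum of the two before it; 5, 3, 8, 11 → 19.
Letter goes z, a, b, c → d (letters move forward 1 place in the alphabet, wrapping Z→A).
Third part goes -31, -38, -45, -52 → -59 (−7 each step).
So the next tuple is {19 : d : -59}.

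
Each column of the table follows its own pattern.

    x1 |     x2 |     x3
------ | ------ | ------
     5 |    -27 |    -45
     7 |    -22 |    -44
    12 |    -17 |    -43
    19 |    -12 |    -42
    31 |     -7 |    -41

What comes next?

50  -2  -40

Column x1: 5, 7, 12, 19, 31 → 50 (each term is the sum of the two before it).
For the column x2, +5 each step: -27, -22, -17, -12, -7 → -2.
Column x3: +1 each step; -45, -44, -43, -42, -41 → -40.
Combining the parts gives 50  -2  -40.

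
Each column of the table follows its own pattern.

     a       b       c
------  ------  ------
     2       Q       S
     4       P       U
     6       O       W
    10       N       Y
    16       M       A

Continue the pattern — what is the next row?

Column a: each term is the sum of the two before it, so 2, 4, 6, 10, 16 → 26.
Column b — letters move back 1 place in the alphabet: Q, P, O, N, M → L.
Column c: S, U, W, Y, A → C (letters move forward 2 places in the alphabet, wrapping Z→A).
Putting it together: 26  L  C.

26  L  C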